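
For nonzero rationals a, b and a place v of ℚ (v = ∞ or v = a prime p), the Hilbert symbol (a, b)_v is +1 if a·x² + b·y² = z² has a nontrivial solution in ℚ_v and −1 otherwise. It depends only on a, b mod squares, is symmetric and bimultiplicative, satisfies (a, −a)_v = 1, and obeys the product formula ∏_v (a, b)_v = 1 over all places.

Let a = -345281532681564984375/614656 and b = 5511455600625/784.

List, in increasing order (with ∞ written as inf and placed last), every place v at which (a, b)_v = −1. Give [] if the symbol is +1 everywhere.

(a, b) ≡ (-391, 6409) mod (ℚ^×)²; places V = {2, 3, 5, 7, 13, 17, 23, 29, ∞}.
(a,b)_7: α=-4, u≡1; β=-2, v≡1 (mod 7); (1|7)=+1, (1|7)=+1; sign (−1)^0·+1^-2·+1^-4 = +1.
(a,b)_5: α=6, u≡1; β=4, v≡4 (mod 5); (1|5)=+1, (4|5)=+1; sign (−1)^0·+1^4·+1^6 = +1.
(a,b)_2: α=-8, β=-4; u≡1, v≡1 (mod 8); ε(u)ε(v)=0·0, αω(v)=-8·0, βω(u)=-4·0; sum ≡ 0  ⇒  +1.
(a,b)_∞: sgn(-391)=−, sgn(6409)=+, so +1.
(a,b)_29: α=2, u≡17; β=1, v≡10 (mod 29); (17|29)=-1, (10|29)=-1; sign (−1)^0·-1^1·-1^2 = -1.
(a,b)_17: α=5, u≡7; β=3, v≡11 (mod 17); (7|17)=-1, (11|17)=-1; sign (−1)^0·-1^3·-1^5 = +1.
(a,b)_13: α=2, u≡3; β=1, v≡1 (mod 13); (3|13)=+1, (1|13)=+1; sign (−1)^0·+1^1·+1^2 = +1.
(a,b)_23: α=3, u≡18; β=2, v≡14 (mod 23); (18|23)=+1, (14|23)=-1; sign (−1)^0·+1^2·-1^3 = -1.
(a,b)_3: α=2, u≡2; β=2, v≡1 (mod 3); (2|3)=-1, (1|3)=+1; sign (−1)^0·-1^2·+1^2 = +1.
|Ram(-391, 6409)| = 2, even; anisotropic at {23, 29}.

[23, 29]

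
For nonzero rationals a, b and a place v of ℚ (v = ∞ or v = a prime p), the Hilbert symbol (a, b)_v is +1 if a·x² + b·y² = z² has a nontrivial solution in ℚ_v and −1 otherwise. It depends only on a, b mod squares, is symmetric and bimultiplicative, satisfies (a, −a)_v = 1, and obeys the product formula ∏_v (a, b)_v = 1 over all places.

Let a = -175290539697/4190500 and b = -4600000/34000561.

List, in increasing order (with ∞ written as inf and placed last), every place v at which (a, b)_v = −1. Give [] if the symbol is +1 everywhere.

[13, 23, 47, inf]

(a, b) ≡ (-3809585, -115) mod (ℚ^×)²; places V = {2, 3, 5, 7, 13, 17, 23, 29, 41, 43, 47, ∞}.
(a,b)_5: α=-3, u≡2; β=5, v≡3 (mod 5); (2|5)=-1, (3|5)=-1; sign (−1)^0·-1^5·-1^-3 = +1.
(a,b)_41: α=2, u≡14; β=0, v≡5 (mod 41); (14|41)=-1, (5|41)=+1; sign (−1)^0·-1^0·+1^2 = +1.
(a,b)_13: α=1, u≡4; β=0, v≡5 (mod 13); (4|13)=+1, (5|13)=-1; sign (−1)^0·+1^0·-1^1 = -1.
(a,b)_3: α=4, u≡1; β=0, v≡2 (mod 3); (1|3)=+1, (2|3)=-1; sign (−1)^0·+1^0·-1^4 = +1.
(a,b)_∞: sgn(-3809585)=−, sgn(-115)=−, so -1.
(a,b)_23: α=0, u≡17; β=1, v≡9 (mod 23); (17|23)=-1, (9|23)=+1; sign (−1)^0·-1^1·+1^0 = -1.
(a,b)_47: α=1, u≡46; β=0, v≡40 (mod 47); (46|47)=-1, (40|47)=-1; sign (−1)^0·-1^0·-1^1 = -1.
(a,b)_29: α=-1, u≡16; β=0, v≡24 (mod 29); (16|29)=+1, (24|29)=+1; sign (−1)^0·+1^0·+1^-1 = +1.
(a,b)_7: α=2, u≡1; β=-6, v≡4 (mod 7); (1|7)=+1, (4|7)=+1; sign (−1)^0·+1^-6·+1^2 = +1.
(a,b)_17: α=-2, u≡8; β=-2, v≡9 (mod 17); (8|17)=+1, (9|17)=+1; sign (−1)^0·+1^-2·+1^-2 = +1.
(a,b)_43: α=1, u≡33; β=0, v≡17 (mod 43); (33|43)=-1, (17|43)=+1; sign (−1)^0·-1^0·+1^1 = +1.
(a,b)_2: α=-2, β=6; u≡7, v≡5 (mod 8); ε(u)ε(v)=1·0, αω(v)=-2·1, βω(u)=6·0; sum ≡ 0  ⇒  +1.
(-3809585, -115 / ℚ) ramifies at {13, 23, 47, ∞}: a division algebra.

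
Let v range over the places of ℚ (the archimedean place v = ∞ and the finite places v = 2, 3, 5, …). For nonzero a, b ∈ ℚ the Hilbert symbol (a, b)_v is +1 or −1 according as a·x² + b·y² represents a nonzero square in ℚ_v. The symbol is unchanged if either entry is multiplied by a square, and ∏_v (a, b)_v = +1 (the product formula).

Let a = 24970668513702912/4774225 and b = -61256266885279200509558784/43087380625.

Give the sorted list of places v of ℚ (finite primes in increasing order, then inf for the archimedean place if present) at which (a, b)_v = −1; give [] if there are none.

[2, 7, 11, 13]

Mod squares: a ≡ 13, b ≡ -34034. Check v ∈ {∞, 2, 3, 5, 7, 11, 13, 17, 19, 23}.
v=17: a=17^0·(≡8), b=17^1·(≡4) mod 17; (8|17)=+1, (4|17)=+1; (−1)^{0·1·8}·(+1)^1·(+1)^0 = +1.
v=19: a=19^-2·(≡13), b=19^-4·(≡15) mod 19; (13|19)=-1, (15|19)=-1; (−1)^{-2·-4·9}·(-1)^-4·(-1)^-2 = +1.
v=23: a=23^-2·(≡4), b=23^-2·(≡2) mod 23; (4|23)=+1, (2|23)=+1; (−1)^{-2·-2·11}·(+1)^-2·(+1)^-2 = +1.
v=13: a=13^1·(≡12), b=13^1·(≡8) mod 13; (12|13)=+1, (8|13)=-1; (−1)^{1·1·6}·(+1)^1·(-1)^1 = -1.
v=5: a=5^-2·(≡3), b=5^-4·(≡4) mod 5; (3|5)=-1, (4|5)=+1; (−1)^{-2·-4·2}·(-1)^-4·(+1)^-2 = +1.
v=∞: 13 > 0 and -34034 < 0  ⇒  (a,b)_∞ = +1.
v=7: a=7^6·(≡3), b=7^7·(≡3) mod 7; (3|7)=-1, (3|7)=-1; (−1)^{6·7·3}·(-1)^7·(-1)^6 = -1.
v=2: v_2(a)=10, v_2(b)=17; units ≡ 5, 7 (mod 8); ε·ε+αω+βω = 0·1+10·0+17·1 ≡ 1  ⇒  (a,b)_2 = -1.
v=3: a=3^2·(≡1), b=3^2·(≡1) mod 3; (1|3)=+1, (1|3)=+1; (−1)^{2·2·1}·(+1)^2·(+1)^2 = +1.
v=11: a=11^6·(≡10), b=11^11·(≡6) mod 11; (10|11)=-1, (6|11)=-1; (−1)^{6·11·5}·(-1)^11·(-1)^6 = -1.
|Ram(13, -34034)| = 4, even; anisotropic at {2, 7, 11, 13}.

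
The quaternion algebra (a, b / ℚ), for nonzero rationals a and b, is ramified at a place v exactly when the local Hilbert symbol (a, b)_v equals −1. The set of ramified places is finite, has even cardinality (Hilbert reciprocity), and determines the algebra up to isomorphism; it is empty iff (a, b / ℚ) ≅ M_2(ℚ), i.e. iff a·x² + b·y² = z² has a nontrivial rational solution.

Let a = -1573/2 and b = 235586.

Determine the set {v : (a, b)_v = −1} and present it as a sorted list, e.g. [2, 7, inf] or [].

[2, 41]

(a, b) ≡ (-26, 1394) mod (ℚ^×)²; places V = {2, 11, 13, 17, 41, ∞}.
(a,b)_13: α=1, u≡11; β=2, v≡3 (mod 13); (11|13)=-1, (3|13)=+1; sign (−1)^0·-1^2·+1^1 = +1.
(a,b)_11: α=2, u≡10; β=0, v≡10 (mod 11); (10|11)=-1, (10|11)=-1; sign (−1)^0·-1^0·-1^2 = +1.
(a,b)_2: α=-1, β=1; u≡3, v≡1 (mod 8); ε(u)ε(v)=1·0, αω(v)=-1·0, βω(u)=1·1; sum ≡ 1  ⇒  -1.
(a,b)_41: α=0, u≡13; β=1, v≡6 (mod 41); (13|41)=-1, (6|41)=-1; sign (−1)^0·-1^1·-1^0 = -1.
(a,b)_17: α=0, u≡4; β=1, v≡3 (mod 17); (4|17)=+1, (3|17)=-1; sign (−1)^0·+1^1·-1^0 = +1.
(a,b)_∞: sgn(-26)=−, sgn(1394)=+, so +1.
|Ram(-26, 1394)| = 2, even; anisotropic at {2, 41}.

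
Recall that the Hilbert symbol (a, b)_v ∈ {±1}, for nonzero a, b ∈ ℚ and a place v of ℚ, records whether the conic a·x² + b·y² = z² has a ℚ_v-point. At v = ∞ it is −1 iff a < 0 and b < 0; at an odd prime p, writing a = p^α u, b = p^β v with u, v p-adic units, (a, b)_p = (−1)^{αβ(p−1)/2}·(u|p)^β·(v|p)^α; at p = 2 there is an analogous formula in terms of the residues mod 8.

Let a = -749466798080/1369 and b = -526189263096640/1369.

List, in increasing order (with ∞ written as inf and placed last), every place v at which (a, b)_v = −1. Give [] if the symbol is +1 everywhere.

[5, 13, 17, inf]

(a, b) ≡ (-20930, -279565) mod (ℚ^×)²; places V = {2, 5, 7, 11, 13, 17, 23, 29, 37, ∞}.
(a,b)_7: α=1, u≡5; β=0, v≡1 (mod 7); (5|7)=-1, (1|7)=+1; sign (−1)^0·-1^0·+1^1 = +1.
(a,b)_5: α=1, u≡1; β=1, v≡3 (mod 5); (1|5)=+1, (3|5)=-1; sign (−1)^0·+1^1·-1^1 = -1.
(a,b)_29: α=0, u≡27; β=2, v≡25 (mod 29); (27|29)=-1, (25|29)=+1; sign (−1)^0·-1^2·+1^0 = +1.
(a,b)_37: α=-2, u≡16; β=-2, v≡25 (mod 37); (16|37)=+1, (25|37)=+1; sign (−1)^0·+1^-2·+1^-2 = +1.
(a,b)_2: α=11, β=6; u≡7, v≡3 (mod 8); ε(u)ε(v)=1·1, αω(v)=11·1, βω(u)=6·0; sum ≡ 0  ⇒  +1.
(a,b)_∞: sgn(-20930)=−, sgn(-279565)=−, so -1.
(a,b)_11: α=2, u≡4; β=3, v≡8 (mod 11); (4|11)=+1, (8|11)=-1; sign (−1)^0·+1^3·-1^2 = +1.
(a,b)_13: α=1, u≡8; β=1, v≡3 (mod 13); (8|13)=-1, (3|13)=+1; sign (−1)^0·-1^1·+1^1 = -1.
(a,b)_17: α=2, u≡3; β=3, v≡3 (mod 17); (3|17)=-1, (3|17)=-1; sign (−1)^0·-1^3·-1^2 = -1.
(a,b)_23: α=1, u≡21; β=1, v≡13 (mod 23); (21|23)=-1, (13|23)=+1; sign (−1)^1·-1^1·+1^1 = +1.
(-20930, -279565 / ℚ) ramifies at {5, 13, 17, ∞}: a division algebra.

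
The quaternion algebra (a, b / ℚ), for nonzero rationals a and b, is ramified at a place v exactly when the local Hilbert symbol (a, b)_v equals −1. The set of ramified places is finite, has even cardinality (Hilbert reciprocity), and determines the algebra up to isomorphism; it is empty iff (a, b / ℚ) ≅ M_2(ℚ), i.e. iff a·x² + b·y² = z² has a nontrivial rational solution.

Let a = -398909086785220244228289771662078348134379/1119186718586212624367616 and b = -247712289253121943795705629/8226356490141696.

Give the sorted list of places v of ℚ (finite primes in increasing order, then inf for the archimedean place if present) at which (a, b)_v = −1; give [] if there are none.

(a, b) ≡ (-5934299, -29) mod (ℚ^×)²; places V = {2, 3, 7, 19, 23, 29, 31, 41, ∞}.
(a,b)_∞: sgn(-5934299)=−, sgn(-29)=−, so -1.
(a,b)_3: α=-34, u≡1; β=-22, v≡1 (mod 3); (1|3)=+1, (1|3)=+1; sign (−1)^0·+1^-22·+1^-34 = +1.
(a,b)_31: α=3, u≡30; β=2, v≡10 (mod 31); (30|31)=-1, (10|31)=+1; sign (−1)^0·-1^2·+1^3 = +1.
(a,b)_2: α=-26, β=-18; u≡5, v≡3 (mod 8); ε(u)ε(v)=0·1, αω(v)=-26·1, βω(u)=-18·1; sum ≡ 0  ⇒  +1.
(a,b)_41: α=3, u≡16; β=2, v≡29 (mod 41); (16|41)=+1, (29|41)=-1; sign (−1)^0·+1^2·-1^3 = -1.
(a,b)_23: α=9, u≡9; β=6, v≡22 (mod 23); (9|23)=+1, (22|23)=-1; sign (−1)^0·+1^6·-1^9 = -1.
(a,b)_19: α=4, u≡5; β=2, v≡16 (mod 19); (5|19)=+1, (16|19)=+1; sign (−1)^0·+1^2·+1^4 = +1.
(a,b)_7: α=9, u≡6; β=6, v≡5 (mod 7); (6|7)=-1, (5|7)=-1; sign (−1)^0·-1^6·-1^9 = -1.
(a,b)_29: α=5, u≡22; β=3, v≡1 (mod 29); (22|29)=+1, (1|29)=+1; sign (−1)^0·+1^3·+1^5 = +1.
|Ram(-5934299, -29)| = 4, even; anisotropic at {7, 23, 41, ∞}.

[7, 23, 41, inf]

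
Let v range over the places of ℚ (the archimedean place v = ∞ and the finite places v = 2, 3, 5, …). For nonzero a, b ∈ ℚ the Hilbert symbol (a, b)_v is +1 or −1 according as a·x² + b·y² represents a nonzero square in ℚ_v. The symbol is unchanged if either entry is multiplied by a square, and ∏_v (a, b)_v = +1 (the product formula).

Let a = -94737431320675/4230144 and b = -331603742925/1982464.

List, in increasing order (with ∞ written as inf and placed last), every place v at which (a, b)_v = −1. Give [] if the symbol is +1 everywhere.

[2, 3, 11, inf]

(a, b) ≡ (-211497, -493) mod (ℚ^×)²; places V = {2, 3, 5, 7, 11, 13, 17, 19, 29, 37, 43, ∞}.
(a,b)_∞: sgn(-211497)=−, sgn(-493)=−, so -1.
(a,b)_17: α=-1, u≡7; β=1, v≡14 (mod 17); (7|17)=-1, (14|17)=-1; sign (−1)^0·-1^1·-1^-1 = +1.
(a,b)_3: α=-5, u≡1; β=2, v≡2 (mod 3); (1|3)=+1, (2|3)=-1; sign (−1)^0·+1^2·-1^-5 = -1.
(a,b)_2: α=-10, β=-14; u≡7, v≡3 (mod 8); ε(u)ε(v)=1·1, αω(v)=-10·1, βω(u)=-14·0; sum ≡ 1  ⇒  -1.
(a,b)_43: α=2, u≡8; β=0, v≡4 (mod 43); (8|43)=-1, (4|43)=+1; sign (−1)^0·-1^0·+1^2 = +1.
(a,b)_11: α=1, u≡4; β=-2, v≡8 (mod 11); (4|11)=+1, (8|11)=-1; sign (−1)^0·+1^-2·-1^1 = -1.
(a,b)_7: α=0, u≡2; β=2, v≡2 (mod 7); (2|7)=+1, (2|7)=+1; sign (−1)^0·+1^2·+1^0 = +1.
(a,b)_37: α=2, u≡22; β=0, v≡25 (mod 37); (22|37)=-1, (25|37)=+1; sign (−1)^0·-1^0·+1^2 = +1.
(a,b)_19: α=2, u≡16; β=2, v≡7 (mod 19); (16|19)=+1, (7|19)=+1; sign (−1)^0·+1^2·+1^2 = +1.
(a,b)_29: α=1, u≡18; β=1, v≡26 (mod 29); (18|29)=-1, (26|29)=-1; sign (−1)^0·-1^1·-1^1 = +1.
(a,b)_5: α=2, u≡2; β=2, v≡2 (mod 5); (2|5)=-1, (2|5)=-1; sign (−1)^0·-1^2·-1^2 = +1.
(a,b)_13: α=1, u≡11; β=2, v≡12 (mod 13); (11|13)=-1, (12|13)=+1; sign (−1)^0·-1^2·+1^1 = +1.
|Ram(-211497, -493)| = 4, even; anisotropic at {2, 3, 11, ∞}.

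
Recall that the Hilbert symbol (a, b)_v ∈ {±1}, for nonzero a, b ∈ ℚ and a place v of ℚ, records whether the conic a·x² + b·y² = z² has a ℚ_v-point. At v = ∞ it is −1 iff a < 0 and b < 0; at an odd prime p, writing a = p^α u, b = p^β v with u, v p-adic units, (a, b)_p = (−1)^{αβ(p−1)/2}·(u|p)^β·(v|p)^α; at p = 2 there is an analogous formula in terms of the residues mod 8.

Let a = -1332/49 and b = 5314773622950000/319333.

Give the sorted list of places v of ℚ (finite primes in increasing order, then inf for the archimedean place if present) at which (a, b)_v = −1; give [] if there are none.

[2, 5, 7, 47]

Mod squares: a ≡ -37, b ≡ 47413835. Check v ∈ {∞, 2, 3, 5, 7, 11, 19, 37, 41, 47}.
v=7: a=7^-2·(≡5), b=7^-5·(≡4) mod 7; (5|7)=-1, (4|7)=+1; (−1)^{-2·-5·3}·(-1)^-5·(+1)^-2 = -1.
v=11: a=11^0·(≡2), b=11^2·(≡6) mod 11; (2|11)=-1, (6|11)=-1; (−1)^{0·2·5}·(-1)^2·(-1)^0 = +1.
v=47: a=47^0·(≡39), b=47^1·(≡15) mod 47; (39|47)=-1, (15|47)=-1; (−1)^{0·1·23}·(-1)^1·(-1)^0 = -1.
v=41: a=41^0·(≡18), b=41^1·(≡30) mod 41; (18|41)=+1, (30|41)=-1; (−1)^{0·1·20}·(+1)^1·(-1)^0 = +1.
v=5: a=5^0·(≡2), b=5^5·(≡3) mod 5; (2|5)=-1, (3|5)=-1; (−1)^{0·5·2}·(-1)^5·(-1)^0 = -1.
v=2: v_2(a)=2, v_2(b)=4; units ≡ 3, 3 (mod 8); ε·ε+αω+βω = 1·1+2·1+4·1 ≡ 1  ⇒  (a,b)_2 = -1.
v=∞: -37 < 0 and 47413835 > 0  ⇒  (a,b)_∞ = +1.
v=37: a=37^1·(≡34), b=37^3·(≡3) mod 37; (34|37)=+1, (3|37)=+1; (−1)^{1·3·18}·(+1)^3·(+1)^1 = +1.
v=3: a=3^2·(≡2), b=3^2·(≡2) mod 3; (2|3)=-1, (2|3)=-1; (−1)^{2·2·1}·(-1)^2·(-1)^2 = +1.
v=19: a=19^0·(≡5), b=19^-1·(≡9) mod 19; (5|19)=+1, (9|19)=+1; (−1)^{0·-1·9}·(+1)^-1·(+1)^0 = +1.
Ram(-37, 47413835) = {2, 5, 7, 47}; no ℚ_2-point on the conic.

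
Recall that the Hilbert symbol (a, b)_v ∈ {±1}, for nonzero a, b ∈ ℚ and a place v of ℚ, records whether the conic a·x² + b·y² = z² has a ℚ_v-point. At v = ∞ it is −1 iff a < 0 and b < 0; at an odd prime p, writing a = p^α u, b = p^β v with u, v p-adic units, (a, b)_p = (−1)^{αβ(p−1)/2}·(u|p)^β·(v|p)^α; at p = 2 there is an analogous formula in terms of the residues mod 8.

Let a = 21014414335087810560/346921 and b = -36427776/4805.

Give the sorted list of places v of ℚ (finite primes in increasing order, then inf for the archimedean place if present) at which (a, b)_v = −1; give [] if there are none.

[2, 3, 5, 7]

(a, b) ≡ (2310, -30) mod (ℚ^×)²; places V = {2, 3, 5, 7, 11, 17, 19, 23, 31, ∞}.
(a,b)_19: α=-2, u≡4; β=0, v≡13 (mod 19); (4|19)=+1, (13|19)=-1; sign (−1)^0·+1^0·-1^-2 = +1.
(a,b)_5: α=1, u≡2; β=-1, v≡4 (mod 5); (2|5)=-1, (4|5)=+1; sign (−1)^0·-1^-1·+1^1 = -1.
(a,b)_3: α=5, u≡2; β=1, v≡2 (mod 3); (2|3)=-1, (2|3)=-1; sign (−1)^1·-1^1·-1^5 = -1.
(a,b)_7: α=3, u≡4; β=2, v≡6 (mod 7); (4|7)=+1, (6|7)=-1; sign (−1)^0·+1^2·-1^3 = -1.
(a,b)_2: α=11, β=11; u≡3, v≡1 (mod 8); ε(u)ε(v)=1·0, αω(v)=11·0, βω(u)=11·1; sum ≡ 1  ⇒  -1.
(a,b)_17: α=2, u≡16; β=0, v≡1 (mod 17); (16|17)=+1, (1|17)=+1; sign (−1)^0·+1^0·+1^2 = +1.
(a,b)_23: α=2, u≡5; β=0, v≡4 (mod 23); (5|23)=-1, (4|23)=+1; sign (−1)^0·-1^0·+1^2 = +1.
(a,b)_31: α=-2, u≡20; β=-2, v≡9 (mod 31); (20|31)=+1, (9|31)=+1; sign (−1)^0·+1^-2·+1^-2 = +1.
(a,b)_∞: sgn(2310)=+, sgn(-30)=−, so +1.
(a,b)_11: α=5, u≡9; β=2, v≡4 (mod 11); (9|11)=+1, (4|11)=+1; sign (−1)^0·+1^2·+1^5 = +1.
Ram(2310, -30) = {2, 3, 5, 7}; no ℚ_2-point on the conic.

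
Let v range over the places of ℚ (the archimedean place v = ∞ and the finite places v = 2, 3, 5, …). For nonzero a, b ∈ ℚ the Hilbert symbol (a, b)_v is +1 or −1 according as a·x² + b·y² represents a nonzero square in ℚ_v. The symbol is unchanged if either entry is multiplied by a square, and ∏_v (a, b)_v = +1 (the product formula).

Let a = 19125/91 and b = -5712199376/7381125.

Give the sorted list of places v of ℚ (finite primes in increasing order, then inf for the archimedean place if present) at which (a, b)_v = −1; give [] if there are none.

(a, b) ≡ (7735, -1105) mod (ℚ^×)²; places V = {2, 3, 5, 7, 13, 17, 31, 41, ∞}.
(a,b)_2: α=0, β=4; u≡7, v≡7 (mod 8); ε(u)ε(v)=1·1, αω(v)=0·0, βω(u)=4·0; sum ≡ 1  ⇒  -1.
(a,b)_41: α=0, u≡34; β=2, v≡31 (mod 41); (34|41)=-1, (31|41)=+1; sign (−1)^0·-1^2·+1^0 = +1.
(a,b)_5: α=3, u≡3; β=-3, v≡1 (mod 5); (3|5)=-1, (1|5)=+1; sign (−1)^0·-1^-3·+1^3 = -1.
(a,b)_∞: sgn(7735)=+, sgn(-1105)=−, so +1.
(a,b)_17: α=1, u≡9; β=1, v≡10 (mod 17); (9|17)=+1, (10|17)=-1; sign (−1)^0·+1^1·-1^1 = -1.
(a,b)_7: α=-1, u≡6; β=0, v≡4 (mod 7); (6|7)=-1, (4|7)=+1; sign (−1)^0·-1^0·+1^-1 = +1.
(a,b)_31: α=0, u≡1; β=2, v≡23 (mod 31); (1|31)=+1, (23|31)=-1; sign (−1)^0·+1^2·-1^0 = +1.
(a,b)_3: α=2, u≡1; β=-10, v≡2 (mod 3); (1|3)=+1, (2|3)=-1; sign (−1)^0·+1^-10·-1^2 = +1.
(a,b)_13: α=-1, u≡4; β=1, v≡2 (mod 13); (4|13)=+1, (2|13)=-1; sign (−1)^0·+1^1·-1^-1 = -1.
|Ram(7735, -1105)| = 4, even; anisotropic at {2, 5, 13, 17}.

[2, 5, 13, 17]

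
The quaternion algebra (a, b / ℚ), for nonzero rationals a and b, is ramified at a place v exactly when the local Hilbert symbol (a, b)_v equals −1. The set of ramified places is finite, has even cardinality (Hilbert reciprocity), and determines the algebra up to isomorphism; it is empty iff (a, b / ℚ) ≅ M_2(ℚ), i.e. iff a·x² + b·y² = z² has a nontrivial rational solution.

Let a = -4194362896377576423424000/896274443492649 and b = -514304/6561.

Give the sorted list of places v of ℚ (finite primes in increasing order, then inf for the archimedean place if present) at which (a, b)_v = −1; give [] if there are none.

(a, b) ≡ (-2419615, -41) mod (ℚ^×)²; places V = {2, 3, 5, 7, 11, 13, 29, 37, 41, ∞}.
(a,b)_3: α=-22, u≡2; β=-8, v≡1 (mod 3); (2|3)=-1, (1|3)=+1; sign (−1)^0·-1^-8·+1^-22 = +1.
(a,b)_37: α=1, u≡30; β=0, v≡12 (mod 37); (30|37)=+1, (12|37)=+1; sign (−1)^0·+1^0·+1^1 = +1.
(a,b)_13: α=-4, u≡9; β=0, v≡6 (mod 13); (9|13)=+1, (6|13)=-1; sign (−1)^0·+1^0·-1^-4 = +1.
(a,b)_5: α=3, u≡2; β=0, v≡1 (mod 5); (2|5)=-1, (1|5)=+1; sign (−1)^0·-1^0·+1^3 = +1.
(a,b)_29: α=1, u≡2; β=0, v≡14 (mod 29); (2|29)=-1, (14|29)=-1; sign (−1)^0·-1^0·-1^1 = -1.
(a,b)_41: α=3, u≡20; β=1, v≡2 (mod 41); (20|41)=+1, (2|41)=+1; sign (−1)^0·+1^1·+1^3 = +1.
(a,b)_7: α=4, u≡3; β=2, v≡2 (mod 7); (3|7)=-1, (2|7)=+1; sign (−1)^0·-1^2·+1^4 = +1.
(a,b)_∞: sgn(-2419615)=−, sgn(-41)=−, so -1.
(a,b)_2: α=34, β=8; u≡1, v≡7 (mod 8); ε(u)ε(v)=0·1, αω(v)=34·0, βω(u)=8·0; sum ≡ 0  ⇒  +1.
(a,b)_11: α=1, u≡7; β=0, v≡9 (mod 11); (7|11)=-1, (9|11)=+1; sign (−1)^0·-1^0·+1^1 = +1.
(-2419615, -41 / ℚ) ramifies at {29, ∞}: a division algebra.

[29, inf]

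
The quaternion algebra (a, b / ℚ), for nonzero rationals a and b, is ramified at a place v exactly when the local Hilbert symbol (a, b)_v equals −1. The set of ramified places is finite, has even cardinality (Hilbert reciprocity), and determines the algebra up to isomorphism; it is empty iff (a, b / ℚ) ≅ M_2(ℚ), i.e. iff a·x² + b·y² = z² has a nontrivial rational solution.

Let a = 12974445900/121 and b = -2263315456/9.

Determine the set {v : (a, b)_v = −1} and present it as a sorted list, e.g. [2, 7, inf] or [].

(a, b) ≡ (14416051, -2210269) mod (ℚ^×)²; places V = {2, 3, 5, 11, 13, 17, 31, 37, 41, 43, 47, ∞}.
(a,b)_43: α=1, u≡27; β=0, v≡4 (mod 43); (27|43)=-1, (4|43)=+1; sign (−1)^0·-1^0·+1^1 = +1.
(a,b)_3: α=2, u≡1; β=-2, v≡2 (mod 3); (1|3)=+1, (2|3)=-1; sign (−1)^0·+1^-2·-1^2 = +1.
(a,b)_31: α=0, u≡1; β=1, v≡7 (mod 31); (1|31)=+1, (7|31)=+1; sign (−1)^0·+1^1·+1^0 = +1.
(a,b)_13: α=1, u≡4; β=0, v≡3 (mod 13); (4|13)=+1, (3|13)=+1; sign (−1)^0·+1^0·+1^1 = +1.
(a,b)_41: α=1, u≡36; β=1, v≡13 (mod 41); (36|41)=+1, (13|41)=-1; sign (−1)^0·+1^1·-1^1 = -1.
(a,b)_37: α=1, u≡23; β=1, v≡13 (mod 37); (23|37)=-1, (13|37)=-1; sign (−1)^0·-1^1·-1^1 = +1.
(a,b)_2: α=2, β=10; u≡3, v≡3 (mod 8); ε(u)ε(v)=1·1, αω(v)=2·1, βω(u)=10·1; sum ≡ 1  ⇒  -1.
(a,b)_47: α=0, u≡46; β=1, v≡30 (mod 47); (46|47)=-1, (30|47)=-1; sign (−1)^0·-1^1·-1^0 = -1.
(a,b)_5: α=2, u≡1; β=0, v≡1 (mod 5); (1|5)=+1, (1|5)=+1; sign (−1)^0·+1^0·+1^2 = +1.
(a,b)_11: α=-2, u≡9; β=0, v≡3 (mod 11); (9|11)=+1, (3|11)=+1; sign (−1)^0·+1^0·+1^-2 = +1.
(a,b)_17: α=1, u≡4; β=0, v≡7 (mod 17); (4|17)=+1, (7|17)=-1; sign (−1)^0·+1^0·-1^1 = -1.
(a,b)_∞: sgn(14416051)=+, sgn(-2210269)=−, so +1.
(14416051, -2210269 / ℚ) ramifies at {2, 17, 41, 47}: a division algebra.

[2, 17, 41, 47]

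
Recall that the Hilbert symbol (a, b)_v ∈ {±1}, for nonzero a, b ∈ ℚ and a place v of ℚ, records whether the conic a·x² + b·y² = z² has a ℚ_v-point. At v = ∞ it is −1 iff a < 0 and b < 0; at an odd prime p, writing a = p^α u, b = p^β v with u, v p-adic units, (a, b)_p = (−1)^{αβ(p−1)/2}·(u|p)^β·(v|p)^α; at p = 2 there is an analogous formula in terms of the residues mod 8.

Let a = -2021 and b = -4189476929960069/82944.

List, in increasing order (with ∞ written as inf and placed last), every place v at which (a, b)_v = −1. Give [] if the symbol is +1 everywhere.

Mod squares: a ≡ -2021, b ≡ -554741. Check v ∈ {∞, 2, 3, 11, 29, 37, 43, 47}.
v=11: a=11^0·(≡3), b=11^1·(≡9) mod 11; (3|11)=+1, (9|11)=+1; (−1)^{0·1·5}·(+1)^1·(+1)^0 = +1.
v=2: v_2(a)=0, v_2(b)=-10; units ≡ 3, 3 (mod 8); ε·ε+αω+βω = 1·1+0·1+-10·1 ≡ 1  ⇒  (a,b)_2 = -1.
v=∞: -2021 < 0 and -554741 < 0  ⇒  (a,b)_∞ = -1.
v=43: a=43^1·(≡39), b=43^4·(≡18) mod 43; (39|43)=-1, (18|43)=-1; (−1)^{1·4·21}·(-1)^4·(-1)^1 = -1.
v=37: a=37^0·(≡14), b=37^1·(≡6) mod 37; (14|37)=-1, (6|37)=-1; (−1)^{0·1·18}·(-1)^1·(-1)^0 = -1.
v=3: a=3^0·(≡1), b=3^-4·(≡1) mod 3; (1|3)=+1, (1|3)=+1; (−1)^{0·-4·1}·(+1)^-4·(+1)^0 = +1.
v=29: a=29^0·(≡9), b=29^1·(≡14) mod 29; (9|29)=+1, (14|29)=-1; (−1)^{0·1·14}·(+1)^1·(-1)^0 = +1.
v=47: a=47^1·(≡4), b=47^3·(≡20) mod 47; (4|47)=+1, (20|47)=-1; (−1)^{1·3·23}·(+1)^3·(-1)^1 = +1.
(-2021, -554741 / ℚ) ramifies at {2, 37, 43, ∞}: a division algebra.

[2, 37, 43, inf]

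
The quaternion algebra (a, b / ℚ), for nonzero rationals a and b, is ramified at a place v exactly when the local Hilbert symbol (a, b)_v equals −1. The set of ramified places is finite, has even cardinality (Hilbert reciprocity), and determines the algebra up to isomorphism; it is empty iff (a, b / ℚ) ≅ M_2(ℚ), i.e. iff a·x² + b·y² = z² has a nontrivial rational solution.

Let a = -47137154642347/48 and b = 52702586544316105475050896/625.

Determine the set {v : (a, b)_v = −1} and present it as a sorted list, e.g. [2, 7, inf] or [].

[3, 7, 17, 19]

Mod squares: a ≡ -156009, b ≡ 90321. Check v ∈ {∞, 2, 3, 5, 7, 11, 17, 19, 23}.
v=19: a=19^1·(≡5), b=19^2·(≡2) mod 19; (5|19)=+1, (2|19)=-1; (−1)^{1·2·9}·(+1)^2·(-1)^1 = -1.
v=3: a=3^-1·(≡2), b=3^7·(≡2) mod 3; (2|3)=-1, (2|3)=-1; (−1)^{-1·7·1}·(-1)^7·(-1)^-1 = -1.
v=17: a=17^3·(≡14), b=17^5·(≡16) mod 17; (14|17)=-1, (16|17)=+1; (−1)^{3·5·8}·(-1)^5·(+1)^3 = -1.
v=5: a=5^0·(≡1), b=5^-4·(≡1) mod 5; (1|5)=+1, (1|5)=+1; (−1)^{0·-4·2}·(+1)^-4·(+1)^0 = +1.
v=23: a=23^3·(≡9), b=23^5·(≡5) mod 23; (9|23)=+1, (5|23)=-1; (−1)^{3·5·11}·(+1)^5·(-1)^3 = +1.
v=11: a=11^2·(≡5), b=11^3·(≡9) mod 11; (5|11)=+1, (9|11)=+1; (−1)^{2·3·5}·(+1)^3·(+1)^2 = +1.
v=2: v_2(a)=-4, v_2(b)=4; units ≡ 7, 1 (mod 8); ε·ε+αω+βω = 1·0+-4·0+4·0 ≡ 0  ⇒  (a,b)_2 = +1.
v=∞: -156009 < 0 and 90321 > 0  ⇒  (a,b)_∞ = +1.
v=7: a=7^3·(≡4), b=7^3·(≡2) mod 7; (4|7)=+1, (2|7)=+1; (−1)^{3·3·3}·(+1)^3·(+1)^3 = -1.
|Ram(-156009, 90321)| = 4, even; anisotropic at {3, 7, 17, 19}.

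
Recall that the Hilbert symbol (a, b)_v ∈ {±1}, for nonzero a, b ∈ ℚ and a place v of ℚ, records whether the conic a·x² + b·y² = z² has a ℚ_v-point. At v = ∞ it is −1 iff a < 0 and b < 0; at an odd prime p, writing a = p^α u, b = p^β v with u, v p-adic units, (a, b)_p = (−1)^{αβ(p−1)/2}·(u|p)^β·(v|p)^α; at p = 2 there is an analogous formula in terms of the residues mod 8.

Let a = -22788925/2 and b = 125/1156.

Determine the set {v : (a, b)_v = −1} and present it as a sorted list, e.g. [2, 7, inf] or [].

[2, 17]

(a, b) ≡ (-986, 5) mod (ℚ^×)²; places V = {2, 5, 17, 29, 43, ∞}.
(a,b)_5: α=2, u≡4; β=3, v≡1 (mod 5); (4|5)=+1, (1|5)=+1; sign (−1)^0·+1^3·+1^2 = +1.
(a,b)_2: α=-1, β=-2; u≡3, v≡5 (mod 8); ε(u)ε(v)=1·0, αω(v)=-1·1, βω(u)=-2·1; sum ≡ 1  ⇒  -1.
(a,b)_29: α=1, u≡23; β=0, v≡5 (mod 29); (23|29)=+1, (5|29)=+1; sign (−1)^0·+1^0·+1^1 = +1.
(a,b)_43: α=2, u≡8; β=0, v≡18 (mod 43); (8|43)=-1, (18|43)=-1; sign (−1)^0·-1^0·-1^2 = +1.
(a,b)_17: α=1, u≡5; β=-2, v≡10 (mod 17); (5|17)=-1, (10|17)=-1; sign (−1)^0·-1^-2·-1^1 = -1.
(a,b)_∞: sgn(-986)=−, sgn(5)=+, so +1.
Ram(-986, 5) = {2, 17}; no ℚ_2-point on the conic.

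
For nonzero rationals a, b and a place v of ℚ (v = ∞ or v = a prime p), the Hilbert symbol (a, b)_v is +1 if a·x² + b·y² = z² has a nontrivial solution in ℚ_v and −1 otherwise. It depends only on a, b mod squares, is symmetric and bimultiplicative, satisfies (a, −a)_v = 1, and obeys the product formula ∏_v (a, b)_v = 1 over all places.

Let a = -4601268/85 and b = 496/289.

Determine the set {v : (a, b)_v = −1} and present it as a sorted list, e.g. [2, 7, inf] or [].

[2, 7, 17, 19]

(a, b) ≡ (-11305, 31) mod (ℚ^×)²; places V = {2, 3, 5, 7, 17, 19, 31, ∞}.
(a,b)_∞: sgn(-11305)=−, sgn(31)=+, so +1.
(a,b)_7: α=1, u≡4; β=0, v≡3 (mod 7); (4|7)=+1, (3|7)=-1; sign (−1)^0·+1^0·-1^1 = -1.
(a,b)_17: α=-1, u≡4; β=-2, v≡3 (mod 17); (4|17)=+1, (3|17)=-1; sign (−1)^0·+1^-2·-1^-1 = -1.
(a,b)_5: α=-1, u≡1; β=0, v≡4 (mod 5); (1|5)=+1, (4|5)=+1; sign (−1)^0·+1^0·+1^-1 = +1.
(a,b)_3: α=2, u≡2; β=0, v≡1 (mod 3); (2|3)=-1, (1|3)=+1; sign (−1)^0·-1^0·+1^2 = +1.
(a,b)_31: α=2, u≡25; β=1, v≡14 (mod 31); (25|31)=+1, (14|31)=+1; sign (−1)^0·+1^1·+1^2 = +1.
(a,b)_19: α=1, u≡15; β=0, v≡10 (mod 19); (15|19)=-1, (10|19)=-1; sign (−1)^0·-1^0·-1^1 = -1.
(a,b)_2: α=2, β=4; u≡7, v≡7 (mod 8); ε(u)ε(v)=1·1, αω(v)=2·0, βω(u)=4·0; sum ≡ 1  ⇒  -1.
Ram(-11305, 31) = {2, 7, 17, 19}; no ℚ_2-point on the conic.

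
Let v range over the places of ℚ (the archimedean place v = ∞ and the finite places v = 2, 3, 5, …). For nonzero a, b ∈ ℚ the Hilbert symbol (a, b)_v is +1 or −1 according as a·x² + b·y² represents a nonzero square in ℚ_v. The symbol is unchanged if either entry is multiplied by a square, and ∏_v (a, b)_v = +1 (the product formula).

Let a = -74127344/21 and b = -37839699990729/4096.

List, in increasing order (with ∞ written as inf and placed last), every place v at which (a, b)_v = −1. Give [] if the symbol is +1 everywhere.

Mod squares: a ≡ -336651, b ≡ -41. Check v ∈ {∞, 2, 3, 7, 13, 17, 23, 41}.
v=∞: -336651 < 0 and -41 < 0  ⇒  (a,b)_∞ = -1.
v=41: a=41^1·(≡27), b=41^1·(≡23) mod 41; (27|41)=-1, (23|41)=+1; (−1)^{1·1·20}·(-1)^1·(+1)^1 = -1.
v=2: v_2(a)=4, v_2(b)=-12; units ≡ 5, 7 (mod 8); ε·ε+αω+βω = 0·1+4·0+-12·1 ≡ 0  ⇒  (a,b)_2 = +1.
v=13: a=13^0·(≡1), b=13^2·(≡6) mod 13; (1|13)=+1, (6|13)=-1; (−1)^{0·2·6}·(+1)^2·(-1)^0 = +1.
v=23: a=23^1·(≡15), b=23^2·(≡14) mod 23; (15|23)=-1, (14|23)=-1; (−1)^{1·2·11}·(-1)^2·(-1)^1 = -1.
v=7: a=7^-1·(≡1), b=7^2·(≡1) mod 7; (1|7)=+1, (1|7)=+1; (−1)^{-1·2·3}·(+1)^2·(+1)^-1 = +1.
v=17: a=17^3·(≡2), b=17^2·(≡12) mod 17; (2|17)=+1, (12|17)=-1; (−1)^{3·2·8}·(+1)^2·(-1)^3 = -1.
v=3: a=3^-1·(≡1), b=3^6·(≡1) mod 3; (1|3)=+1, (1|3)=+1; (−1)^{-1·6·1}·(+1)^6·(+1)^-1 = +1.
(-336651, -41 / ℚ) ramifies at {17, 23, 41, ∞}: a division algebra.

[17, 23, 41, inf]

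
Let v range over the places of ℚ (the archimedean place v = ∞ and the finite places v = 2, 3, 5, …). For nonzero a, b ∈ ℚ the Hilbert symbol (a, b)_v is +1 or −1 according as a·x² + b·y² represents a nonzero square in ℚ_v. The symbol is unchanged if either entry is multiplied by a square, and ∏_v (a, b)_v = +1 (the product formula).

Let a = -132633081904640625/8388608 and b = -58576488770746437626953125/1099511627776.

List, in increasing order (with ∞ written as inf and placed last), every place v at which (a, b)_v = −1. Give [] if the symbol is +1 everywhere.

[3, 11, 17, inf]

(a, b) ≡ (-34, -245157) mod (ℚ^×)²; places V = {2, 3, 5, 7, 11, 17, 19, 23, ∞}.
(a,b)_∞: sgn(-34)=−, sgn(-245157)=−, so -1.
(a,b)_11: α=2, u≡10; β=3, v≡6 (mod 11); (10|11)=-1, (6|11)=-1; sign (−1)^0·-1^3·-1^2 = -1.
(a,b)_23: α=2, u≡2; β=3, v≡8 (mod 23); (2|23)=+1, (8|23)=+1; sign (−1)^0·+1^3·+1^2 = +1.
(a,b)_3: α=2, u≡2; β=3, v≡1 (mod 3); (2|3)=-1, (1|3)=+1; sign (−1)^0·-1^3·+1^2 = -1.
(a,b)_17: α=1, u≡8; β=1, v≡7 (mod 17); (8|17)=+1, (7|17)=-1; sign (−1)^0·+1^1·-1^1 = -1.
(a,b)_5: α=6, u≡1; β=10, v≡2 (mod 5); (1|5)=+1, (2|5)=-1; sign (−1)^0·+1^10·-1^6 = +1.
(a,b)_2: α=-23, β=-40; u≡7, v≡3 (mod 8); ε(u)ε(v)=1·1, αω(v)=-23·1, βω(u)=-40·0; sum ≡ 0  ⇒  +1.
(a,b)_7: α=4, u≡1; β=6, v≡4 (mod 7); (1|7)=+1, (4|7)=+1; sign (−1)^0·+1^6·+1^4 = +1.
(a,b)_19: α=2, u≡9; β=3, v≡16 (mod 19); (9|19)=+1, (16|19)=+1; sign (−1)^0·+1^3·+1^2 = +1.
|Ram(-34, -245157)| = 4, even; anisotropic at {3, 11, 17, ∞}.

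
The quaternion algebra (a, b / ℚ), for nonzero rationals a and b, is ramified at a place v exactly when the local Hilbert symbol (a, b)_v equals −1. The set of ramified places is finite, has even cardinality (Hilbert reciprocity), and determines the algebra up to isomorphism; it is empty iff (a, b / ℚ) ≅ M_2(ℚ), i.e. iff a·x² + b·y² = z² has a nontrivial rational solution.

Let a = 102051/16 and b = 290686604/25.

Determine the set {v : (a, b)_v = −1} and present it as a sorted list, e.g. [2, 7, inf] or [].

(a, b) ≡ (11339, 299) mod (ℚ^×)²; places V = {2, 3, 5, 13, 17, 23, 29, ∞}.
(a,b)_29: α=1, u≡26; β=2, v≡9 (mod 29); (26|29)=-1, (9|29)=+1; sign (−1)^0·-1^2·+1^1 = +1.
(a,b)_23: α=1, u≡20; β=1, v≡1 (mod 23); (20|23)=-1, (1|23)=+1; sign (−1)^1·-1^1·+1^1 = +1.
(a,b)_3: α=2, u≡2; β=0, v≡2 (mod 3); (2|3)=-1, (2|3)=-1; sign (−1)^0·-1^0·-1^2 = +1.
(a,b)_17: α=1, u≡15; β=2, v≡6 (mod 17); (15|17)=+1, (6|17)=-1; sign (−1)^0·+1^2·-1^1 = -1.
(a,b)_13: α=0, u≡9; β=1, v≡12 (mod 13); (9|13)=+1, (12|13)=+1; sign (−1)^0·+1^1·+1^0 = +1.
(a,b)_2: α=-4, β=2; u≡3, v≡3 (mod 8); ε(u)ε(v)=1·1, αω(v)=-4·1, βω(u)=2·1; sum ≡ 1  ⇒  -1.
(a,b)_5: α=0, u≡1; β=-2, v≡4 (mod 5); (1|5)=+1, (4|5)=+1; sign (−1)^0·+1^-2·+1^0 = +1.
(a,b)_∞: sgn(11339)=+, sgn(299)=+, so +1.
Ram(11339, 299) = {2, 17}; no ℚ_2-point on the conic.

[2, 17]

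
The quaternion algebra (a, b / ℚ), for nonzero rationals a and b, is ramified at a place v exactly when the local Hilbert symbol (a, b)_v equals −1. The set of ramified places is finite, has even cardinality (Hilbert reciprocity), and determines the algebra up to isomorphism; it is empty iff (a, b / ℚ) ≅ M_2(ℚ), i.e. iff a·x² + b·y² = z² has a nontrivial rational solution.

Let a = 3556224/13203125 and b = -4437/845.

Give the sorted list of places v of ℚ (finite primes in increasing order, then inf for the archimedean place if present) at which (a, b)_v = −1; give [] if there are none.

Mod squares: a ≡ 70, b ≡ -2465. Check v ∈ {∞, 2, 3, 5, 7, 13, 17, 29}.
v=7: a=7^3·(≡3), b=7^0·(≡3) mod 7; (3|7)=-1, (3|7)=-1; (−1)^{3·0·3}·(-1)^0·(-1)^3 = -1.
v=2: v_2(a)=7, v_2(b)=0; units ≡ 3, 7 (mod 8); ε·ε+αω+βω = 1·1+7·0+0·1 ≡ 1  ⇒  (a,b)_2 = -1.
v=17: a=17^0·(≡4), b=17^1·(≡8) mod 17; (4|17)=+1, (8|17)=+1; (−1)^{0·1·8}·(+1)^1·(+1)^0 = +1.
v=5: a=5^-7·(≡1), b=5^-1·(≡2) mod 5; (1|5)=+1, (2|5)=-1; (−1)^{-7·-1·2}·(+1)^-1·(-1)^-7 = -1.
v=∞: 70 > 0 and -2465 < 0  ⇒  (a,b)_∞ = +1.
v=13: a=13^-2·(≡6), b=13^-2·(≡7) mod 13; (6|13)=-1, (7|13)=-1; (−1)^{-2·-2·6}·(-1)^-2·(-1)^-2 = +1.
v=3: a=3^4·(≡1), b=3^2·(≡1) mod 3; (1|3)=+1, (1|3)=+1; (−1)^{4·2·1}·(+1)^2·(+1)^4 = +1.
v=29: a=29^0·(≡14), b=29^1·(≡27) mod 29; (14|29)=-1, (27|29)=-1; (−1)^{0·1·14}·(-1)^1·(-1)^0 = -1.
(70, -2465 / ℚ) ramifies at {2, 5, 7, 29}: a division algebra.

[2, 5, 7, 29]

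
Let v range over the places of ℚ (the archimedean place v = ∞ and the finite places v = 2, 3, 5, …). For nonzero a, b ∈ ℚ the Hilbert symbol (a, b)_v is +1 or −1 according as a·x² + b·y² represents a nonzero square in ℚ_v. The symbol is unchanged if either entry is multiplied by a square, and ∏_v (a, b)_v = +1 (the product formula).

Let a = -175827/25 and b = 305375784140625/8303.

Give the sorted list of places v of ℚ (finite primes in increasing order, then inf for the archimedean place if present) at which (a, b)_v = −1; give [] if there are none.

Mod squares: a ≡ -175827, b ≡ 110055. Check v ∈ {∞, 2, 3, 5, 11, 19, 23, 29, 43, 47}.
v=47: a=47^1·(≡44), b=47^2·(≡1) mod 47; (44|47)=-1, (1|47)=+1; (−1)^{1·2·23}·(-1)^2·(+1)^1 = +1.
v=5: a=5^-2·(≡3), b=5^7·(≡4) mod 5; (3|5)=-1, (4|5)=+1; (−1)^{-2·7·2}·(-1)^7·(+1)^-2 = -1.
v=11: a=11^0·(≡10), b=11^1·(≡8) mod 11; (10|11)=-1, (8|11)=-1; (−1)^{0·1·5}·(-1)^1·(-1)^0 = -1.
v=29: a=29^1·(≡15), b=29^1·(≡22) mod 29; (15|29)=-1, (22|29)=+1; (−1)^{1·1·14}·(-1)^1·(+1)^1 = -1.
v=3: a=3^1·(≡2), b=3^1·(≡1) mod 3; (2|3)=-1, (1|3)=+1; (−1)^{1·1·1}·(-1)^1·(+1)^1 = +1.
v=19: a=19^0·(≡3), b=19^-2·(≡4) mod 19; (3|19)=-1, (4|19)=+1; (−1)^{0·-2·9}·(-1)^-2·(+1)^0 = +1.
v=23: a=23^0·(≡4), b=23^-1·(≡16) mod 23; (4|23)=+1, (16|23)=+1; (−1)^{0·-1·11}·(+1)^-1·(+1)^0 = +1.
v=43: a=43^1·(≡5), b=43^2·(≡37) mod 43; (5|43)=-1, (37|43)=-1; (−1)^{1·2·21}·(-1)^2·(-1)^1 = -1.
v=∞: -175827 < 0 and 110055 > 0  ⇒  (a,b)_∞ = +1.
v=2: v_2(a)=0, v_2(b)=0; units ≡ 5, 7 (mod 8); ε·ε+αω+βω = 0·1+0·0+0·1 ≡ 0  ⇒  (a,b)_2 = +1.
(-175827, 110055 / ℚ) ramifies at {5, 11, 29, 43}: a division algebra.

[5, 11, 29, 43]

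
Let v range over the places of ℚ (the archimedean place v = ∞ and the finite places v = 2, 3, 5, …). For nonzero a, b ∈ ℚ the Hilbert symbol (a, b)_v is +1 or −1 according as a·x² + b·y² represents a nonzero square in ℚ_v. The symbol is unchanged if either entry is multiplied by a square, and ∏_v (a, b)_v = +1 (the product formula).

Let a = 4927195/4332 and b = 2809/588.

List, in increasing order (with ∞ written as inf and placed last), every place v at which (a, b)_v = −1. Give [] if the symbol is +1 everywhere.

Mod squares: a ≡ 1785, b ≡ 3. Check v ∈ {∞, 2, 3, 5, 7, 13, 17, 19, 53}.
v=7: a=7^3·(≡6), b=7^-2·(≡6) mod 7; (6|7)=-1, (6|7)=-1; (−1)^{3·-2·3}·(-1)^-2·(-1)^3 = -1.
v=53: a=53^0·(≡4), b=53^2·(≡32) mod 53; (4|53)=+1, (32|53)=-1; (−1)^{0·2·26}·(+1)^2·(-1)^0 = +1.
v=5: a=5^1·(≡2), b=5^0·(≡3) mod 5; (2|5)=-1, (3|5)=-1; (−1)^{1·0·2}·(-1)^0·(-1)^1 = -1.
v=13: a=13^2·(≡3), b=13^0·(≡9) mod 13; (3|13)=+1, (9|13)=+1; (−1)^{2·0·6}·(+1)^0·(+1)^2 = +1.
v=17: a=17^1·(≡5), b=17^0·(≡14) mod 17; (5|17)=-1, (14|17)=-1; (−1)^{1·0·8}·(-1)^0·(-1)^1 = -1.
v=19: a=19^-2·(≡8), b=19^0·(≡3) mod 19; (8|19)=-1, (3|19)=-1; (−1)^{-2·0·9}·(-1)^0·(-1)^-2 = +1.
v=2: v_2(a)=-2, v_2(b)=-2; units ≡ 1, 3 (mod 8); ε·ε+αω+βω = 0·1+-2·1+-2·0 ≡ 0  ⇒  (a,b)_2 = +1.
v=∞: 1785 > 0 and 3 > 0  ⇒  (a,b)_∞ = +1.
v=3: a=3^-1·(≡1), b=3^-1·(≡1) mod 3; (1|3)=+1, (1|3)=+1; (−1)^{-1·-1·1}·(+1)^-1·(+1)^-1 = -1.
Ram(1785, 3) = {3, 5, 7, 17}; no ℚ_3-point on the conic.

[3, 5, 7, 17]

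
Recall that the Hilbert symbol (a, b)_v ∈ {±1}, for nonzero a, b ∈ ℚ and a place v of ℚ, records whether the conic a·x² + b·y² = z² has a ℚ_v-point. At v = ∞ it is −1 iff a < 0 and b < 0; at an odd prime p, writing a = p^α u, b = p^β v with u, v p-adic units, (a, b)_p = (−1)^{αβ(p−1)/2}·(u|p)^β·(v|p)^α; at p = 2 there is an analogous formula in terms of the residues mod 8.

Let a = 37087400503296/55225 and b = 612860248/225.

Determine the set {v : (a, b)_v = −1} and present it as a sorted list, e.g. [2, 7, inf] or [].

[]

(a, b) ≡ (26, 22) mod (ℚ^×)²; places V = {2, 3, 5, 7, 11, 13, 29, 47, ∞}.
(a,b)_5: α=-2, u≡4; β=-2, v≡2 (mod 5); (4|5)=+1, (2|5)=-1; sign (−1)^0·+1^-2·-1^-2 = +1.
(a,b)_2: α=11, β=3; u≡5, v≡3 (mod 8); ε(u)ε(v)=0·1, αω(v)=11·1, βω(u)=3·1; sum ≡ 0  ⇒  +1.
(a,b)_3: α=4, u≡2; β=-2, v≡1 (mod 3); (2|3)=-1, (1|3)=+1; sign (−1)^0·-1^-2·+1^4 = +1.
(a,b)_29: α=2, u≡14; β=2, v≡6 (mod 29); (14|29)=-1, (6|29)=+1; sign (−1)^0·-1^2·+1^2 = +1.
(a,b)_11: α=2, u≡9; β=1, v≡6 (mod 11); (9|11)=+1, (6|11)=-1; sign (−1)^0·+1^1·-1^2 = +1.
(a,b)_47: α=-2, u≡22; β=0, v≡20 (mod 47); (22|47)=-1, (20|47)=-1; sign (−1)^0·-1^0·-1^-2 = +1.
(a,b)_13: α=3, u≡2; β=2, v≡4 (mod 13); (2|13)=-1, (4|13)=+1; sign (−1)^0·-1^2·+1^3 = +1.
(a,b)_7: α=0, u≡5; β=2, v≡4 (mod 7); (5|7)=-1, (4|7)=+1; sign (−1)^0·-1^2·+1^0 = +1.
(a,b)_∞: sgn(26)=+, sgn(22)=+, so +1.
Every local symbol is +1, so the conic 26·x² + 22·y² = z² has ℚ_v-points for all v and hence a ℚ-point; (a, b / ℚ) ≅ M_2(ℚ).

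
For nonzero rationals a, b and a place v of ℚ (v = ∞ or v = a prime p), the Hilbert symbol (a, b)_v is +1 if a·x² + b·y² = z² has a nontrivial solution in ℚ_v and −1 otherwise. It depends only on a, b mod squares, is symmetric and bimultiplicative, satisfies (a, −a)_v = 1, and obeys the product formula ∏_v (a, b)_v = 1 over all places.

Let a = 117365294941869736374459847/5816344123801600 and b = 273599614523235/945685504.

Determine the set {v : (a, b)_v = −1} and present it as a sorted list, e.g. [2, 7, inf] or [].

(a, b) ≡ (7, 3315) mod (ℚ^×)²; places V = {2, 3, 5, 7, 11, 13, 17, 31, 41, ∞}.
(a,b)_41: α=4, u≡14; β=2, v≡17 (mod 41); (14|41)=-1, (17|41)=-1; sign (−1)^0·-1^2·-1^4 = +1.
(a,b)_5: α=-2, u≡3; β=1, v≡3 (mod 5); (3|5)=-1, (3|5)=-1; sign (−1)^0·-1^1·-1^-2 = -1.
(a,b)_11: α=6, u≡6; β=2, v≡5 (mod 11); (6|11)=-1, (5|11)=+1; sign (−1)^0·-1^2·+1^6 = +1.
(a,b)_31: α=-6, u≡9; β=-4, v≡17 (mod 31); (9|31)=+1, (17|31)=-1; sign (−1)^0·+1^-4·-1^-6 = +1.
(a,b)_7: α=5, u≡4; β=4, v≡1 (mod 7); (4|7)=+1, (1|7)=+1; sign (−1)^0·+1^4·+1^5 = +1.
(a,b)_17: α=2, u≡14; β=1, v≡9 (mod 17); (14|17)=-1, (9|17)=+1; sign (−1)^0·-1^1·+1^2 = -1.
(a,b)_3: α=0, u≡1; β=1, v≡1 (mod 3); (1|3)=+1, (1|3)=+1; sign (−1)^0·+1^1·+1^0 = +1.
(a,b)_13: α=6, u≡8; β=3, v≡6 (mod 13); (8|13)=-1, (6|13)=-1; sign (−1)^0·-1^3·-1^6 = -1.
(a,b)_2: α=-18, β=-10; u≡7, v≡3 (mod 8); ε(u)ε(v)=1·1, αω(v)=-18·1, βω(u)=-10·0; sum ≡ 1  ⇒  -1.
(a,b)_∞: sgn(7)=+, sgn(3315)=+, so +1.
|Ram(7, 3315)| = 4, even; anisotropic at {2, 5, 13, 17}.

[2, 5, 13, 17]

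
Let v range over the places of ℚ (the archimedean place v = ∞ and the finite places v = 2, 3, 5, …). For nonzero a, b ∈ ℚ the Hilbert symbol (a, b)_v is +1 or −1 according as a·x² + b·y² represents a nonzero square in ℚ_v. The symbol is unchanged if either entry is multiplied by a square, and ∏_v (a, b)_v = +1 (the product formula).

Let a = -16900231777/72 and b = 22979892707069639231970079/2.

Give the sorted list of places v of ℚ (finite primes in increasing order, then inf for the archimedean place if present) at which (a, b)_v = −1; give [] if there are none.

(a, b) ≡ (-279342674, 397358) mod (ℚ^×)²; places V = {2, 3, 7, 11, 13, 17, 19, 29, 31, 37, ∞}.
(a,b)_2: α=-3, β=-1; u≡7, v≡7 (mod 8); ε(u)ε(v)=1·1, αω(v)=-3·0, βω(u)=-1·0; sum ≡ 1  ⇒  -1.
(a,b)_13: α=1, u≡1; β=3, v≡9 (mod 13); (1|13)=+1, (9|13)=+1; sign (−1)^0·+1^3·+1^1 = +1.
(a,b)_29: α=1, u≡26; β=3, v≡17 (mod 29); (26|29)=-1, (17|29)=-1; sign (−1)^0·-1^3·-1^1 = +1.
(a,b)_3: α=-2, u≡1; β=0, v≡2 (mod 3); (1|3)=+1, (2|3)=-1; sign (−1)^0·+1^0·-1^-2 = +1.
(a,b)_7: α=0, u≡6; β=2, v≡5 (mod 7); (6|7)=-1, (5|7)=-1; sign (−1)^0·-1^2·-1^0 = +1.
(a,b)_∞: sgn(-279342674)=−, sgn(397358)=+, so +1.
(a,b)_17: α=1, u≡10; β=3, v≡9 (mod 17); (10|17)=-1, (9|17)=+1; sign (−1)^0·-1^3·+1^1 = -1.
(a,b)_19: α=1, u≡7; β=2, v≡6 (mod 19); (7|19)=+1, (6|19)=+1; sign (−1)^0·+1^2·+1^1 = +1.
(a,b)_37: α=1, u≡28; β=2, v≡15 (mod 37); (28|37)=+1, (15|37)=-1; sign (−1)^0·+1^2·-1^1 = -1.
(a,b)_31: α=1, u≡24; β=3, v≡17 (mod 31); (24|31)=-1, (17|31)=-1; sign (−1)^1·-1^3·-1^1 = -1.
(a,b)_11: α=2, u≡5; β=2, v≡4 (mod 11); (5|11)=+1, (4|11)=+1; sign (−1)^0·+1^2·+1^2 = +1.
|Ram(-279342674, 397358)| = 4, even; anisotropic at {2, 17, 31, 37}.

[2, 17, 31, 37]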